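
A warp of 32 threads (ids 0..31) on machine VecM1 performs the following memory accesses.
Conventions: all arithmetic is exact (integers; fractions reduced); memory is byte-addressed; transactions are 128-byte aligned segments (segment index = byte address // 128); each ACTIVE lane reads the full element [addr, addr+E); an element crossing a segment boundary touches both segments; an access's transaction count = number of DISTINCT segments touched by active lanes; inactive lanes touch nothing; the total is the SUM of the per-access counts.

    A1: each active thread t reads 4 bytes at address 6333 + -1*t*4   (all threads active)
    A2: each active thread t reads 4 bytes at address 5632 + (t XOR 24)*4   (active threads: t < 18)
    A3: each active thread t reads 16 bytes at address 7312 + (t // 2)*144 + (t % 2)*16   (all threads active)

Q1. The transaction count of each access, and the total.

A1: 2 transactions
A2: 1 transaction
A3: 18 transactions

Answer: 2,1,18; total 21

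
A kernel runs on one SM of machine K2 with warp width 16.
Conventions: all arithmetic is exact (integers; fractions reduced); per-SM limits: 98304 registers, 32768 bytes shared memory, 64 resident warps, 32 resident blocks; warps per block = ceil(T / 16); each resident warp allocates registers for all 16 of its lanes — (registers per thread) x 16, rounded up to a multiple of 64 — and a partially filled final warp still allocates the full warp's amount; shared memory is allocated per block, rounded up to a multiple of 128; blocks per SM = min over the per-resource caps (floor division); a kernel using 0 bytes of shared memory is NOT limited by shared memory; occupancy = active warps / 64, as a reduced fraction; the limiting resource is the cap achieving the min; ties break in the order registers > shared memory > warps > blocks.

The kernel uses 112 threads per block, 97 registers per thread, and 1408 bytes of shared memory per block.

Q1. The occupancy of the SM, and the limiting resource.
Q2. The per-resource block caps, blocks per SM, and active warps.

Answer: occupancy 7/8, limited by registers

registers: 8 blocks
shared memory: 23 blocks
warps: 9 blocks
blocks: 32 blocks

Answer: 8 blocks, 56 active warps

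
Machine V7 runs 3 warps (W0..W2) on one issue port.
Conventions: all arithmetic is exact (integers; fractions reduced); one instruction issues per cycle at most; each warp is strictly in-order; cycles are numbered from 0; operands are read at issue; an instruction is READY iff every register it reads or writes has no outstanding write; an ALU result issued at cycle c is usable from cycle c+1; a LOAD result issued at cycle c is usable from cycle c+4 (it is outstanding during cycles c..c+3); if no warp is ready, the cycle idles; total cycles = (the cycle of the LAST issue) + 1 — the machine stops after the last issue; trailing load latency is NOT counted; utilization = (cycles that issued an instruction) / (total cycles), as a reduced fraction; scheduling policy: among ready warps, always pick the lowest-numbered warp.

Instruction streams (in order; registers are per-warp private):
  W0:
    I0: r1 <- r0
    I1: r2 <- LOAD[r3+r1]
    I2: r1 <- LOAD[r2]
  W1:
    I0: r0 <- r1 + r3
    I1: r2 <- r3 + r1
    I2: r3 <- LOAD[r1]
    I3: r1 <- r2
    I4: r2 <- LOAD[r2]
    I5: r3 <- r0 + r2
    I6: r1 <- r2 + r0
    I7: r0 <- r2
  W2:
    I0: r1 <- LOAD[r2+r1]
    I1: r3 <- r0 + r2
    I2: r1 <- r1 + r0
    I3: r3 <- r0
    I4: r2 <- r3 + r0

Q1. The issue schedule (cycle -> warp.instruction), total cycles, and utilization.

cycle 0: W0.I0
cycle 1: W0.I1
cycle 2: W1.I0
cycle 3: W1.I1
cycle 4: W1.I2
cycle 5: W0.I2
cycle 6: W1.I3
cycle 7: W1.I4
cycle 8: W2.I0
cycle 9: W2.I1
cycle 10: idle
cycle 11: W1.I5
cycle 12: W1.I6
cycle 13: W1.I7
cycle 14: W2.I2
cycle 15: W2.I3
cycle 16: W2.I4

Answer: 17 cycles, utilization 16/17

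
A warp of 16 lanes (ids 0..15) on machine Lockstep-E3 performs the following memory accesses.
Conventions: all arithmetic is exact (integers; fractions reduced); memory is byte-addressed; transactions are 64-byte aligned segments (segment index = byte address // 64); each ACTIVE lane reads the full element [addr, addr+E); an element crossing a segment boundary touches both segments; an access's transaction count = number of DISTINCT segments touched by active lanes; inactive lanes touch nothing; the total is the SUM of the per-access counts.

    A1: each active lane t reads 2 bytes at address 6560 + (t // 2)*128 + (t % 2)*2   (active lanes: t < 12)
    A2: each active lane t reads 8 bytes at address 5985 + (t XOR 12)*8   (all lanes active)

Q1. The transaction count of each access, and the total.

A1: 6 transactions
A2: 3 transactions

Answer: 6,3; total 9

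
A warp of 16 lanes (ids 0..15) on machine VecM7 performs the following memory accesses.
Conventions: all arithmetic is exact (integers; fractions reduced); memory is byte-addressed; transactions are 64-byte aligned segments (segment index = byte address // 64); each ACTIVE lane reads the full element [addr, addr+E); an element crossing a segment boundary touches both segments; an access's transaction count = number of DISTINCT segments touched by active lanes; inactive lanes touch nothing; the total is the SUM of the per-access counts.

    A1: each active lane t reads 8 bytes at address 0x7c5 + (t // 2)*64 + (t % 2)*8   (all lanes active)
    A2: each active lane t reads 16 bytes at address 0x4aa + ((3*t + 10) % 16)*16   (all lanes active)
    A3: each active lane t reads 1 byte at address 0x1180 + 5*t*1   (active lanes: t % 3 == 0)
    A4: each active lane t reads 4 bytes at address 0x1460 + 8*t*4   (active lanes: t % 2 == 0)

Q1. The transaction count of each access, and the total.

A1: 8 transactions
A2: 5 transactions
A3: 2 transactions
A4: 8 transactions

Answer: 8,5,2,8; total 23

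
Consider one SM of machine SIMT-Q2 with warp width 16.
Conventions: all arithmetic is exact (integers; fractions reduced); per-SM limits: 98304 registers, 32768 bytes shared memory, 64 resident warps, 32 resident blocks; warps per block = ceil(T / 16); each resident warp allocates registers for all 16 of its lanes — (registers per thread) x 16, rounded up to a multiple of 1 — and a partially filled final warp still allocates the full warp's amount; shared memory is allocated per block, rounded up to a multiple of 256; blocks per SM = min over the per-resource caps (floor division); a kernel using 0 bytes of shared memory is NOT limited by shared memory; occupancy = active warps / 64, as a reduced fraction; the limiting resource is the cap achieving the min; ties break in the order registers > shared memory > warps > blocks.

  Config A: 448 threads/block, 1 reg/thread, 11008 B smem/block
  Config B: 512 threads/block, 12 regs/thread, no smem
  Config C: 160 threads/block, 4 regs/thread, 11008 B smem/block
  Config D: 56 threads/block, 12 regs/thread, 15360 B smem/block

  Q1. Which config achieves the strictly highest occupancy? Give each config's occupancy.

occupancies: A 7/8, B 1, C 5/16, D 1/8

Answer: B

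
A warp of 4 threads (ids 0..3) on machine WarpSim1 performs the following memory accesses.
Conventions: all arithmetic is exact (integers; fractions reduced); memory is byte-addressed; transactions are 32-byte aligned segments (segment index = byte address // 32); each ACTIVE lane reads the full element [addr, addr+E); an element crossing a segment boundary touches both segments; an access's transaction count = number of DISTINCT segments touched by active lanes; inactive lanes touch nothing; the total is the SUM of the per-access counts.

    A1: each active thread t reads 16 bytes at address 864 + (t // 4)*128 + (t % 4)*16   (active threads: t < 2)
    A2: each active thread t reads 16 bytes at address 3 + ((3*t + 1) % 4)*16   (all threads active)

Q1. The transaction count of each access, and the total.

A1: 1 transaction
A2: 3 transactions

Answer: 1,3; total 4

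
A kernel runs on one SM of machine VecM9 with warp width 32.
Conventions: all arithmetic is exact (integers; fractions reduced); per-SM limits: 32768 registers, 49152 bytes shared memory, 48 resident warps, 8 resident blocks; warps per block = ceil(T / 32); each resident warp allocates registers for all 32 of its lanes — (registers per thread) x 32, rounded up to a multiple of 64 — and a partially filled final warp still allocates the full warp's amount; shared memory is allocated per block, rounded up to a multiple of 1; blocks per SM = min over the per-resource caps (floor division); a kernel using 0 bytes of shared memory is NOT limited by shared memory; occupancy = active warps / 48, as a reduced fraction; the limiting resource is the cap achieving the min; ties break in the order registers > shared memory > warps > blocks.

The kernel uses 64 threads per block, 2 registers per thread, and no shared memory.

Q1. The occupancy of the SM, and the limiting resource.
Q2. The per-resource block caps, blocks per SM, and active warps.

Answer: occupancy 1/3, limited by blocks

registers: 256 blocks
shared memory: no limit (kernel uses none)
warps: 24 blocks
blocks: 8 blocks

Answer: 8 blocks, 16 active warps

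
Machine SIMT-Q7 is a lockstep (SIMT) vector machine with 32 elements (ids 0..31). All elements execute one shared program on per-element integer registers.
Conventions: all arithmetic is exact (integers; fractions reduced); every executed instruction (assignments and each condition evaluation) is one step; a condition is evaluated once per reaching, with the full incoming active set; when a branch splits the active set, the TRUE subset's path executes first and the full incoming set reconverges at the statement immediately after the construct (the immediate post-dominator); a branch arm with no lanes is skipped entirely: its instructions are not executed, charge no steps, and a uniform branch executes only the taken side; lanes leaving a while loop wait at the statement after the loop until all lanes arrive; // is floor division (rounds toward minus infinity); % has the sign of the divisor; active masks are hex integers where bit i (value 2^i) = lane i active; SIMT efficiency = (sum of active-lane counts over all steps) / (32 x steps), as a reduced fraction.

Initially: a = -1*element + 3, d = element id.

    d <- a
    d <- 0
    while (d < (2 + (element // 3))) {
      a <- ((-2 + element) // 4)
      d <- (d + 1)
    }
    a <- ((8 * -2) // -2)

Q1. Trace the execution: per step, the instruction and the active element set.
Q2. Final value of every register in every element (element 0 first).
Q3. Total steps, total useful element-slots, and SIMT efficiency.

step 0: d <- a                       0xffffffff
step 1: d <- 0                       0xffffffff
step 2: eval (d < (2 + (element // 3))) 0xffffffff
step 3: a <- ((-2 + element) // 4)   0xffffffff
step 4: d <- (d + 1)                 0xffffffff
step 5: eval (d < (2 + (element // 3))) 0xffffffff
step 6: a <- ((-2 + element) // 4)   0xffffffff
step 7: d <- (d + 1)                 0xffffffff
step 8: eval (d < (2 + (element // 3))) 0xffffffff
step 9: a <- ((-2 + element) // 4)   0xfffffff8
step 10: d <- (d + 1)                 0xfffffff8
step 11: eval (d < (2 + (element // 3))) 0xfffffff8
step 12: a <- ((-2 + element) // 4)   0xffffffc0
step 13: d <- (d + 1)                 0xffffffc0
step 14: eval (d < (2 + (element // 3))) 0xffffffc0
step 15: a <- ((-2 + element) // 4)   0xfffffe00
step 16: d <- (d + 1)                 0xfffffe00
step 17: eval (d < (2 + (element // 3))) 0xfffffe00
step 18: a <- ((-2 + element) // 4)   0xfffff000
step 19: d <- (d + 1)                 0xfffff000
step 20: eval (d < (2 + (element // 3))) 0xfffff000
step 21: a <- ((-2 + element) // 4)   0xffff8000
step 22: d <- (d + 1)                 0xffff8000
step 23: eval (d < (2 + (element // 3))) 0xffff8000
step 24: a <- ((-2 + element) // 4)   0xfffc0000
step 25: d <- (d + 1)                 0xfffc0000
step 26: eval (d < (2 + (element // 3))) 0xfffc0000
step 27: a <- ((-2 + element) // 4)   0xffe00000
step 28: d <- (d + 1)                 0xffe00000
step 29: eval (d < (2 + (element // 3))) 0xffe00000
step 30: a <- ((-2 + element) // 4)   0xff000000
step 31: d <- (d + 1)                 0xff000000
step 32: eval (d < (2 + (element // 3))) 0xff000000
step 33: a <- ((-2 + element) // 4)   0xf8000000
step 34: d <- (d + 1)                 0xf8000000
step 35: eval (d < (2 + (element // 3))) 0xf8000000
step 36: a <- ((-2 + element) // 4)   0xc0000000
step 37: d <- (d + 1)                 0xc0000000
step 38: eval (d < (2 + (element // 3))) 0xc0000000
step 39: a <- ((8 * -2) // -2)        0xffffffff

Answer: 40 steps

a: 8,8,8,8,8,8,8,8,8,8,8,8,8,8,8,8,8,8,8,8,8,8,8,8,8,8,8,8,8,8,8,8
d: 2,2,2,3,3,3,4,4,4,5,5,5,6,6,6,7,7,7,8,8,8,9,9,9,10,10,10,11,11,11,12,12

steps = 40; useful = 785; efficiency = 785/1280 = 157/256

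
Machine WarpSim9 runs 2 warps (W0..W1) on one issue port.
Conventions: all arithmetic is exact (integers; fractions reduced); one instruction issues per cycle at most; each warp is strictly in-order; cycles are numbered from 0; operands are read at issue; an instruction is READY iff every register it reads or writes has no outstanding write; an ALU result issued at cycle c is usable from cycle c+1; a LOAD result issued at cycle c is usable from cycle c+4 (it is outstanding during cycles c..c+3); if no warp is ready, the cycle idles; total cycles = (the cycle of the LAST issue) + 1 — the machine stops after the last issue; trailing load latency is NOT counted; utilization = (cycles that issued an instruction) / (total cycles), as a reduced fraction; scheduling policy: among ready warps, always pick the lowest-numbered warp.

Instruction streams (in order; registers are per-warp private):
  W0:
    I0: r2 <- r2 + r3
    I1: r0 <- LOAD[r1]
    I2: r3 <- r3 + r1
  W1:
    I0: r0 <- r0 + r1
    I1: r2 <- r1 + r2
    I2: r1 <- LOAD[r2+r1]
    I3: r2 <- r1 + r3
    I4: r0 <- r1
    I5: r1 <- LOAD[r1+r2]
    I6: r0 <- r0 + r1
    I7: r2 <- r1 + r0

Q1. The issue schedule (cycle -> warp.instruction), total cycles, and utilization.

cycle 0: W0.I0
cycle 1: W0.I1
cycle 2: W0.I2
cycle 3: W1.I0
cycle 4: W1.I1
cycle 5: W1.I2
cycle 6: idle
cycle 7: idle
cycle 8: idle
cycle 9: W1.I3
cycle 10: W1.I4
cycle 11: W1.I5
cycle 12: idle
cycle 13: idle
cycle 14: idle
cycle 15: W1.I6
cycle 16: W1.I7

Answer: 17 cycles, utilization 11/17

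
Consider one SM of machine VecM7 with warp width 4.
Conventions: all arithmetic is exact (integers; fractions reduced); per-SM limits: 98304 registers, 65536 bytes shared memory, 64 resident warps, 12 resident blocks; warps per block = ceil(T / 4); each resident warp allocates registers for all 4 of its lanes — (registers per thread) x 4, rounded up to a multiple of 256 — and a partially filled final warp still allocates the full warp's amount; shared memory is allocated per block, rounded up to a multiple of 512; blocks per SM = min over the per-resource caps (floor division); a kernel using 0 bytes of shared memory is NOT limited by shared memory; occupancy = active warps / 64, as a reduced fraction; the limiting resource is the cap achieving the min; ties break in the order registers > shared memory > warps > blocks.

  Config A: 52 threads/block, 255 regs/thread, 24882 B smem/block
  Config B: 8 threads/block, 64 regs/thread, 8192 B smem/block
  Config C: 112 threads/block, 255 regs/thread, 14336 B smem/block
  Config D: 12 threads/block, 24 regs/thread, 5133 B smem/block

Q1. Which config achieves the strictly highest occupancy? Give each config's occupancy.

occupancies: A 13/32, B 1/4, C 7/8, D 33/64

Answer: C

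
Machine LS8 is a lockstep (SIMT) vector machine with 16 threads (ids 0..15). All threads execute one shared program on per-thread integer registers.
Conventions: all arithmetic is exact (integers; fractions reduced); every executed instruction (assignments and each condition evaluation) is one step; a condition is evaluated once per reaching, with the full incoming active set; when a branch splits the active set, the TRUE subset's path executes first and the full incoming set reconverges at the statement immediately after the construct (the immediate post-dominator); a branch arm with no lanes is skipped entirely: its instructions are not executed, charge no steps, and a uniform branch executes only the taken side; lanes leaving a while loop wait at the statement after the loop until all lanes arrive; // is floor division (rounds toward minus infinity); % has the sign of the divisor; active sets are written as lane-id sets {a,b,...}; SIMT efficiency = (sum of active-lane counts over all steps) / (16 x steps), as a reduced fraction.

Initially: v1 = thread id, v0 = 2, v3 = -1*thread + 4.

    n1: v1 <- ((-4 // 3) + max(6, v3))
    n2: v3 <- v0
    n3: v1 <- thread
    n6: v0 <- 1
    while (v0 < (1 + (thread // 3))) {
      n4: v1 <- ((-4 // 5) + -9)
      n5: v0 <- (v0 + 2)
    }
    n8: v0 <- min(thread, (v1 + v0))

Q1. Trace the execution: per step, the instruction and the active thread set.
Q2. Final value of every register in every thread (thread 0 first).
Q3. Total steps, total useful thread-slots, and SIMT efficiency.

step 0: v1 <- ((-4 // 3) + max(6, v3)) {0,1,2,3,4,5,6,7,8,9,10,11,12,13,14,15}
step 1: v3 <- v0                     {0,1,2,3,4,5,6,7,8,9,10,11,12,13,14,15}
step 2: v1 <- thread                 {0,1,2,3,4,5,6,7,8,9,10,11,12,13,14,15}
step 3: v0 <- 1                      {0,1,2,3,4,5,6,7,8,9,10,11,12,13,14,15}
step 4: eval (v0 < (1 + (thread // 3))) {0,1,2,3,4,5,6,7,8,9,10,11,12,13,14,15}
step 5: v1 <- ((-4 // 5) + -9)       {3,4,5,6,7,8,9,10,11,12,13,14,15}
step 6: v0 <- (v0 + 2)               {3,4,5,6,7,8,9,10,11,12,13,14,15}
step 7: eval (v0 < (1 + (thread // 3))) {3,4,5,6,7,8,9,10,11,12,13,14,15}
step 8: v1 <- ((-4 // 5) + -9)       {9,10,11,12,13,14,15}
step 9: v0 <- (v0 + 2)               {9,10,11,12,13,14,15}
step 10: eval (v0 < (1 + (thread // 3))) {9,10,11,12,13,14,15}
step 11: v1 <- ((-4 // 5) + -9)       {15}
step 12: v0 <- (v0 + 2)               {15}
step 13: eval (v0 < (1 + (thread // 3))) {15}
step 14: v0 <- min(thread, (v1 + v0)) {0,1,2,3,4,5,6,7,8,9,10,11,12,13,14,15}

Answer: 15 steps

v1: 0,1,2,-10,-10,-10,-10,-10,-10,-10,-10,-10,-10,-10,-10,-10
v0: 0,1,2,-7,-7,-7,-7,-7,-7,-5,-5,-5,-5,-5,-5,-3
v3: 2,2,2,2,2,2,2,2,2,2,2,2,2,2,2,2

steps = 15; useful = 159; efficiency = 159/240 = 53/80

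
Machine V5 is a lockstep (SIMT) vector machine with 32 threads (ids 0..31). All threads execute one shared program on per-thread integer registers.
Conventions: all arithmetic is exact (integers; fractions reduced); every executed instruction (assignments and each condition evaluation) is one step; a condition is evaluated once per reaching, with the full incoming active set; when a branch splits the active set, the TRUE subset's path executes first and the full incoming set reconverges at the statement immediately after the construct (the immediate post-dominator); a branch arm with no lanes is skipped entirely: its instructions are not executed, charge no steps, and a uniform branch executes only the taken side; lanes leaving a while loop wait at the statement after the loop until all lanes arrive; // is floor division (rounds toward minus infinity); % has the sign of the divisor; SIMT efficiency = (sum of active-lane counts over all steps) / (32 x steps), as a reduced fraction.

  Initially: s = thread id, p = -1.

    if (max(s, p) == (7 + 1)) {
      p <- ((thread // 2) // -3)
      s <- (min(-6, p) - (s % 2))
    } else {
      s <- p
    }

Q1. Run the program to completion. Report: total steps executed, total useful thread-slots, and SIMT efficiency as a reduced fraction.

Answer: 4 steps, 65 useful, 65/128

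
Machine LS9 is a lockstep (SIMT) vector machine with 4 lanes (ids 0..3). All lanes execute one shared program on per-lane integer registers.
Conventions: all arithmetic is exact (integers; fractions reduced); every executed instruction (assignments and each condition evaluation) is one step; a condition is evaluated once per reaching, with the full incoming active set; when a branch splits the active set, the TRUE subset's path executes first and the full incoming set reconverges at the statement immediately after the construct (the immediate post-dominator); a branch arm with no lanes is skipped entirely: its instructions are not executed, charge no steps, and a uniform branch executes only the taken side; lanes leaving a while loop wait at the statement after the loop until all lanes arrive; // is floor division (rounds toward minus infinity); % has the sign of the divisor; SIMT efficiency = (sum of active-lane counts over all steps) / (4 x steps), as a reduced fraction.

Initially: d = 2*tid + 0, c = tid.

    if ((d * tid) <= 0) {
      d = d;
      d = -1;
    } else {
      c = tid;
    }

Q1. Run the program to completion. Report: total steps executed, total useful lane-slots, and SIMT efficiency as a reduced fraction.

Answer: 4 steps, 9 useful, 9/16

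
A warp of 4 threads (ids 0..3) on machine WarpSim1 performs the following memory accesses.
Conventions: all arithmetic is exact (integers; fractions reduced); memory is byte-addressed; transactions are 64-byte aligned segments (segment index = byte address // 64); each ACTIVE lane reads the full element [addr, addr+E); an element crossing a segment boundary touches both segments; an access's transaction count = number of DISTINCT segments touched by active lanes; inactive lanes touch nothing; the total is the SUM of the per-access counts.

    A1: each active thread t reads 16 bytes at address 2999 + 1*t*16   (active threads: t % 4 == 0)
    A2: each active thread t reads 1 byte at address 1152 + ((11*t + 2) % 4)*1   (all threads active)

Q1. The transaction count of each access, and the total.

A1: 2 transactions
A2: 1 transaction

Answer: 2,1; total 3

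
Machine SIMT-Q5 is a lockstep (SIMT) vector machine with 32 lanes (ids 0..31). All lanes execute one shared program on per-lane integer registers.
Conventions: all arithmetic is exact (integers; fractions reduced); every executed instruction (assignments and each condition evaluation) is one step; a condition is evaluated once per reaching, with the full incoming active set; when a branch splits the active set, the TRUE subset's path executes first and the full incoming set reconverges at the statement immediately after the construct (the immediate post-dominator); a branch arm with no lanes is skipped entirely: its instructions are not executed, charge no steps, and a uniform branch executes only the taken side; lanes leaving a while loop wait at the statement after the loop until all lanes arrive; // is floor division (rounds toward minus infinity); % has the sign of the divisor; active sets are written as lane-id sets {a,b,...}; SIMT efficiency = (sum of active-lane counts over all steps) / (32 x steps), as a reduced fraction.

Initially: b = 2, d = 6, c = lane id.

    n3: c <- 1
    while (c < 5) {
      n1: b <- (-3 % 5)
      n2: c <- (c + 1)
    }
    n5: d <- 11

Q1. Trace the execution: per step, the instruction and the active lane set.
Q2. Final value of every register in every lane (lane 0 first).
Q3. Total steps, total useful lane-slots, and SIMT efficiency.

step 0: c <- 1                       {0,1,2,3,4,5,6,7,8,9,10,11,12,13,14,15,16,17,18,19,20,21,22,23,24,25,26,27,28,29,30,31}
step 1: eval (c < 5)                 {0,1,2,3,4,5,6,7,8,9,10,11,12,13,14,15,16,17,18,19,20,21,22,23,24,25,26,27,28,29,30,31}
step 2: b <- (-3 % 5)                {0,1,2,3,4,5,6,7,8,9,10,11,12,13,14,15,16,17,18,19,20,21,22,23,24,25,26,27,28,29,30,31}
step 3: c <- (c + 1)                 {0,1,2,3,4,5,6,7,8,9,10,11,12,13,14,15,16,17,18,19,20,21,22,23,24,25,26,27,28,29,30,31}
step 4: eval (c < 5)                 {0,1,2,3,4,5,6,7,8,9,10,11,12,13,14,15,16,17,18,19,20,21,22,23,24,25,26,27,28,29,30,31}
step 5: b <- (-3 % 5)                {0,1,2,3,4,5,6,7,8,9,10,11,12,13,14,15,16,17,18,19,20,21,22,23,24,25,26,27,28,29,30,31}
step 6: c <- (c + 1)                 {0,1,2,3,4,5,6,7,8,9,10,11,12,13,14,15,16,17,18,19,20,21,22,23,24,25,26,27,28,29,30,31}
step 7: eval (c < 5)                 {0,1,2,3,4,5,6,7,8,9,10,11,12,13,14,15,16,17,18,19,20,21,22,23,24,25,26,27,28,29,30,31}
step 8: b <- (-3 % 5)                {0,1,2,3,4,5,6,7,8,9,10,11,12,13,14,15,16,17,18,19,20,21,22,23,24,25,26,27,28,29,30,31}
step 9: c <- (c + 1)                 {0,1,2,3,4,5,6,7,8,9,10,11,12,13,14,15,16,17,18,19,20,21,22,23,24,25,26,27,28,29,30,31}
step 10: eval (c < 5)                 {0,1,2,3,4,5,6,7,8,9,10,11,12,13,14,15,16,17,18,19,20,21,22,23,24,25,26,27,28,29,30,31}
step 11: b <- (-3 % 5)                {0,1,2,3,4,5,6,7,8,9,10,11,12,13,14,15,16,17,18,19,20,21,22,23,24,25,26,27,28,29,30,31}
step 12: c <- (c + 1)                 {0,1,2,3,4,5,6,7,8,9,10,11,12,13,14,15,16,17,18,19,20,21,22,23,24,25,26,27,28,29,30,31}
step 13: eval (c < 5)                 {0,1,2,3,4,5,6,7,8,9,10,11,12,13,14,15,16,17,18,19,20,21,22,23,24,25,26,27,28,29,30,31}
step 14: d <- 11                      {0,1,2,3,4,5,6,7,8,9,10,11,12,13,14,15,16,17,18,19,20,21,22,23,24,25,26,27,28,29,30,31}

Answer: 15 steps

b: 2,2,2,2,2,2,2,2,2,2,2,2,2,2,2,2,2,2,2,2,2,2,2,2,2,2,2,2,2,2,2,2
d: 11,11,11,11,11,11,11,11,11,11,11,11,11,11,11,11,11,11,11,11,11,11,11,11,11,11,11,11,11,11,11,11
c: 5,5,5,5,5,5,5,5,5,5,5,5,5,5,5,5,5,5,5,5,5,5,5,5,5,5,5,5,5,5,5,5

steps = 15; useful = 480; efficiency = 480/480 = 1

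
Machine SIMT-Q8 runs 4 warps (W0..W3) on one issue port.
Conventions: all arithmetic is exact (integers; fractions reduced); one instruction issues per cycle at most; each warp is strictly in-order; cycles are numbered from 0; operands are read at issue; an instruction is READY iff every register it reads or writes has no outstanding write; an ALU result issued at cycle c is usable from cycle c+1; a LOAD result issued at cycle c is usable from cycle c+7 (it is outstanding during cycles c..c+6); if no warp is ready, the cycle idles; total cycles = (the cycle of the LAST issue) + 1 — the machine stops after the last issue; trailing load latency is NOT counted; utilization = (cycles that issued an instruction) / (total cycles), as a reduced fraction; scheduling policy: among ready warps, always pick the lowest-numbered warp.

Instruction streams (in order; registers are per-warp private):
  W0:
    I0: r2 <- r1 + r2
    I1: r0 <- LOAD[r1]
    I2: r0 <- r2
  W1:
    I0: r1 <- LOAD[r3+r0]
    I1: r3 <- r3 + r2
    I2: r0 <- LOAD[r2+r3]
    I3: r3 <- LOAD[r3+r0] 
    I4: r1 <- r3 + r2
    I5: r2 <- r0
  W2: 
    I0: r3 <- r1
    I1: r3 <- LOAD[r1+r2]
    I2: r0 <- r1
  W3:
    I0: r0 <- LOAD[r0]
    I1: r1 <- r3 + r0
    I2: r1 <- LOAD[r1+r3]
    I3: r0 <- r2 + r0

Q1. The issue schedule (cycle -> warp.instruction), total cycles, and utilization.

cycle 0: W0.I0
cycle 1: W0.I1
cycle 2: W1.I0
cycle 3: W1.I1
cycle 4: W1.I2
cycle 5: W2.I0
cycle 6: W2.I1
cycle 7: W2.I2
cycle 8: W0.I2
cycle 9: W3.I0
cycle 10: idle
cycle 11: W1.I3
cycle 12: idle
cycle 13: idle
cycle 14: idle
cycle 15: idle
cycle 16: W3.I1
cycle 17: W3.I2
cycle 18: W1.I4
cycle 19: W1.I5
cycle 20: W3.I3

Answer: 21 cycles, utilization 16/21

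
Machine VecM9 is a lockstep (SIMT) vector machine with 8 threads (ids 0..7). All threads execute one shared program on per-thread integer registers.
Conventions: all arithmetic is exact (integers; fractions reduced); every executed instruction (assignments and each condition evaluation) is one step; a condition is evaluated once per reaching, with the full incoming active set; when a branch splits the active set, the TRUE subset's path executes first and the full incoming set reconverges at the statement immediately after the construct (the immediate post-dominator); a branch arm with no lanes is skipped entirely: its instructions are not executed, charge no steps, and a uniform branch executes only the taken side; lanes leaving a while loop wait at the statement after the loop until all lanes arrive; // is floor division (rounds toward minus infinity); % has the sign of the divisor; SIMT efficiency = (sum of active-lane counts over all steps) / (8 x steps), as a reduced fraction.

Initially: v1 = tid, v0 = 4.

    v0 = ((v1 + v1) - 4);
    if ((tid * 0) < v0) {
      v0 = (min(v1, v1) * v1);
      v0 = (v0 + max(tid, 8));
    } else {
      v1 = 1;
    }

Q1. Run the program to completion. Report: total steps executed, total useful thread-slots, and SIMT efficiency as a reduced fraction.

Answer: 5 steps, 29 useful, 29/40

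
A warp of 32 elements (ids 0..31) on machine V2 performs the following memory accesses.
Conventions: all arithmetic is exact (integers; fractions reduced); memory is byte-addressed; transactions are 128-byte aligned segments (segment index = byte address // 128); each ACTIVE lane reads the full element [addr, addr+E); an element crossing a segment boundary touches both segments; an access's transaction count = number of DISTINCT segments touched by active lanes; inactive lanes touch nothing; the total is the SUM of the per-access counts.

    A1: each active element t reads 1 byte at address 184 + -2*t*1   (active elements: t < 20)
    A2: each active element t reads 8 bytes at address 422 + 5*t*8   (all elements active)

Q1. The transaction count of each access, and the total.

A1: 1 transaction
A2: 11 transactions

Answer: 1,11; total 12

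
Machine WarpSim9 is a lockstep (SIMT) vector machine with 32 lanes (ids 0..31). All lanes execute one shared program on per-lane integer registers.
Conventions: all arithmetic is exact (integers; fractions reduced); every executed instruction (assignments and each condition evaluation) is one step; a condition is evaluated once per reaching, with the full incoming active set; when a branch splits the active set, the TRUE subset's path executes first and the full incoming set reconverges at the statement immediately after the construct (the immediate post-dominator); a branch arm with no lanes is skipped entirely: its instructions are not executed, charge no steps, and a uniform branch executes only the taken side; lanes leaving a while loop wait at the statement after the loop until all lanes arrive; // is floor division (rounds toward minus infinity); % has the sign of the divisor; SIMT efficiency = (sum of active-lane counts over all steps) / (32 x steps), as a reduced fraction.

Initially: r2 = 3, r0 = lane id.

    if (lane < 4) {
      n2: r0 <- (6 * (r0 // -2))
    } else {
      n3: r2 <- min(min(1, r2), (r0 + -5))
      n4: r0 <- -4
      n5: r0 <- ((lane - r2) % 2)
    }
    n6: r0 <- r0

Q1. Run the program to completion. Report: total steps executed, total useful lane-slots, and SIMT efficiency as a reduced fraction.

Answer: 6 steps, 152 useful, 19/24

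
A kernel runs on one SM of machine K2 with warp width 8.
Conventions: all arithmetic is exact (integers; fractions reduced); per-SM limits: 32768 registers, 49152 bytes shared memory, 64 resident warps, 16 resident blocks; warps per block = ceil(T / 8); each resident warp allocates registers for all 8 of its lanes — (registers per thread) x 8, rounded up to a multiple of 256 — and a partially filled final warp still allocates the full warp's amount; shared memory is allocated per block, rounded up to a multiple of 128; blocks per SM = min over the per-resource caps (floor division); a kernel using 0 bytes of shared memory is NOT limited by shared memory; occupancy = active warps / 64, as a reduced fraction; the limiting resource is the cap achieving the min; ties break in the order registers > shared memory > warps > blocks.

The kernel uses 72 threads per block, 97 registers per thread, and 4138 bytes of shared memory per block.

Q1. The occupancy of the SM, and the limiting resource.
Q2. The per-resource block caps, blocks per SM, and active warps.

Answer: occupancy 27/64, limited by registers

registers: 3 blocks
shared memory: 11 blocks
warps: 7 blocks
blocks: 16 blocks

Answer: 3 blocks, 27 active warps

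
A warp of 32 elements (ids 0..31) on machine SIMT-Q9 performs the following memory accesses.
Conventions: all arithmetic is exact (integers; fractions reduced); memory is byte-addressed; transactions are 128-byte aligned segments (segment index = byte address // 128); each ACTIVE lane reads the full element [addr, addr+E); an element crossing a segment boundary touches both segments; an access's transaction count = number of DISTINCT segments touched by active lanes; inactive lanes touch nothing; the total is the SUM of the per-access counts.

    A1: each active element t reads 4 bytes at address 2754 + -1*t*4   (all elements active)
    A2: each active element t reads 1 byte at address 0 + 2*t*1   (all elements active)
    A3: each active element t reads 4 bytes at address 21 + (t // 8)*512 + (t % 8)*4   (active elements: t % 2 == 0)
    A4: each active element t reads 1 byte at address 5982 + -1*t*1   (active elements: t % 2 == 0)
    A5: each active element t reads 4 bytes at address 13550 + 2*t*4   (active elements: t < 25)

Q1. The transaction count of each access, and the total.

A1: 2 transactions
A2: 1 transaction
A3: 4 transactions
A4: 1 transaction
A5: 3 transactions

Answer: 2,1,4,1,3; total 11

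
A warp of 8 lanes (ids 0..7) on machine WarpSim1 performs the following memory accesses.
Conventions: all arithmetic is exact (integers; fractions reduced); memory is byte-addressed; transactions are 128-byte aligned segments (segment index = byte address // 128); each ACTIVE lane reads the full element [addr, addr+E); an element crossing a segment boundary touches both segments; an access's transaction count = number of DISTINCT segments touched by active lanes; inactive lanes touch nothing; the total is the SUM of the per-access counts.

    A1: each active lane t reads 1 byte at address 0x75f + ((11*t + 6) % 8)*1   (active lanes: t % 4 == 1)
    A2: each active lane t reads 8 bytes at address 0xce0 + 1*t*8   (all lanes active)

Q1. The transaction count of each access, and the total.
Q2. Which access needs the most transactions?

A1: 1 transaction
A2: 2 transactions

Answer: 1,2; total 3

Answer: A2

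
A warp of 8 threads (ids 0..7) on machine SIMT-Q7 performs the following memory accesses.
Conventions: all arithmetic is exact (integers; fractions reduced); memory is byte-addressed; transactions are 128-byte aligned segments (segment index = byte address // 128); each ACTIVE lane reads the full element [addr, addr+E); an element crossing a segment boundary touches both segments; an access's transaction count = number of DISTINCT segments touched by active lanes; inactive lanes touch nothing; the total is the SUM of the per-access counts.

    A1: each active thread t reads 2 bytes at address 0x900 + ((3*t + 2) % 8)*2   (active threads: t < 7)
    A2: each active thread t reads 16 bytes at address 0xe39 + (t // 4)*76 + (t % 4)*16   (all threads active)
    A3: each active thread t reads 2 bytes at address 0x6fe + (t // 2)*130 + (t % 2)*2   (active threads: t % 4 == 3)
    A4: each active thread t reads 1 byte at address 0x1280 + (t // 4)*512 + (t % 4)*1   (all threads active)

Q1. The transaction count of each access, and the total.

A1: 1 transaction
A2: 2 transactions
A3: 2 transactions
A4: 2 transactions

Answer: 1,2,2,2; total 7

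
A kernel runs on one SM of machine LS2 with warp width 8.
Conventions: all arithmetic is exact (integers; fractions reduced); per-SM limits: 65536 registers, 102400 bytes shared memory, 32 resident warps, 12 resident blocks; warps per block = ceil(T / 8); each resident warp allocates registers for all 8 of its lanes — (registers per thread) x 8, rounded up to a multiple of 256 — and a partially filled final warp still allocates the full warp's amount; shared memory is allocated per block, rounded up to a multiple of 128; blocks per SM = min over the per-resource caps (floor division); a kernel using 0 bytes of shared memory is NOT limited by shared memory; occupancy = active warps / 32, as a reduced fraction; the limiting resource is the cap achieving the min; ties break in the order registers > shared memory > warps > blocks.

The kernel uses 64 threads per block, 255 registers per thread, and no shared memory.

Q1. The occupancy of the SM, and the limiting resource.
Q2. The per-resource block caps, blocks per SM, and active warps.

Answer: occupancy 1, limited by registers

registers: 4 blocks
shared memory: no limit (kernel uses none)
warps: 4 blocks
blocks: 12 blocks

Answer: 4 blocks, 32 active warps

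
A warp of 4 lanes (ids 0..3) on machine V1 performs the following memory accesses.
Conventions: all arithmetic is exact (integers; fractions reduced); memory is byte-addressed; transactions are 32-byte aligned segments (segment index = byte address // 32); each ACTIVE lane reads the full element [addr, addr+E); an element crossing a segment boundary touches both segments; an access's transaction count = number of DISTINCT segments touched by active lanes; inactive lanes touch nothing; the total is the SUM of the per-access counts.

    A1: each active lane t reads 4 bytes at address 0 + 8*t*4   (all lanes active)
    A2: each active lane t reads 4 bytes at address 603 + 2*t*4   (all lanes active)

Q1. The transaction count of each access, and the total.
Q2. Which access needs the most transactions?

A1: 4 transactions
A2: 2 transactions

Answer: 4,2; total 6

Answer: A1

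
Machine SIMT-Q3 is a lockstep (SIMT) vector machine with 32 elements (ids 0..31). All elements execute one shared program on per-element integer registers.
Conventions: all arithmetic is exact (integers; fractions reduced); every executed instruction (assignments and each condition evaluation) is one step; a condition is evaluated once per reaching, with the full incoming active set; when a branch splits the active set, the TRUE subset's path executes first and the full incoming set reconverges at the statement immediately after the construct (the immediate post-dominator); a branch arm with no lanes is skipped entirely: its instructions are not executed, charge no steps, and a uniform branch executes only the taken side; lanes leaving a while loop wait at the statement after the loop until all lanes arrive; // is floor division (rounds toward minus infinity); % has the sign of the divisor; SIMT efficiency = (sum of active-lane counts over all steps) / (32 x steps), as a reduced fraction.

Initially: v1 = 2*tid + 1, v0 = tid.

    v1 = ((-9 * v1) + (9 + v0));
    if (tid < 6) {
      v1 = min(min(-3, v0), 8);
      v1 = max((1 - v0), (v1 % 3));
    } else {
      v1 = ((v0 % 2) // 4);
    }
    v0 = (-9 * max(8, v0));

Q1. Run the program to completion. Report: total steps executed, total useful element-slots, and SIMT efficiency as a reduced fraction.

Answer: 6 steps, 134 useful, 67/96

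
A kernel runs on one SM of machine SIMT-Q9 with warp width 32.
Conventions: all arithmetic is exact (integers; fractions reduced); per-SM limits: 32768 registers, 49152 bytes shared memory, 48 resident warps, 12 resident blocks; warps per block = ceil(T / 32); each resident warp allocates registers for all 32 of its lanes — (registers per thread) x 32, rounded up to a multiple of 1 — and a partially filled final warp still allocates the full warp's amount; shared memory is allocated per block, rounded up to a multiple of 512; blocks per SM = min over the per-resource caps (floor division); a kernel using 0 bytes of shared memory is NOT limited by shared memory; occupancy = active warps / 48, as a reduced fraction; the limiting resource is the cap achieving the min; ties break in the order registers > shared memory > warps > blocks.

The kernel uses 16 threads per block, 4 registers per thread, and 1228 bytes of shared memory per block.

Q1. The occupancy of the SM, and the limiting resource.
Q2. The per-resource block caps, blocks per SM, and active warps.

Answer: occupancy 1/4, limited by blocks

registers: 256 blocks
shared memory: 32 blocks
warps: 48 blocks
blocks: 12 blocks

Answer: 12 blocks, 12 active warps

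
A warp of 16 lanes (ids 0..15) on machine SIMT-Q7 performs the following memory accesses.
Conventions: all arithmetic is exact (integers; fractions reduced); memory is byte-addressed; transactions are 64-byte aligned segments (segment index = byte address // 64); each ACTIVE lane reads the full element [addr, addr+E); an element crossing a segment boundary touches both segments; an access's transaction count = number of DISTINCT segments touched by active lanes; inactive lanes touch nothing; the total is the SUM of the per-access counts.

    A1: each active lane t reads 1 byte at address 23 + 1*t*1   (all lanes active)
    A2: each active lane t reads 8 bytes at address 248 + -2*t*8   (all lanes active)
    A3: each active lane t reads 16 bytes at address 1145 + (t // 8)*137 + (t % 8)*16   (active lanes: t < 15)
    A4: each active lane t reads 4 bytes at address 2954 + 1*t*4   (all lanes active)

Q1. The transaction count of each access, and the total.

A1: 1 transaction
A2: 4 transactions
A3: 5 transactions
A4: 2 transactions

Answer: 1,4,5,2; total 12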